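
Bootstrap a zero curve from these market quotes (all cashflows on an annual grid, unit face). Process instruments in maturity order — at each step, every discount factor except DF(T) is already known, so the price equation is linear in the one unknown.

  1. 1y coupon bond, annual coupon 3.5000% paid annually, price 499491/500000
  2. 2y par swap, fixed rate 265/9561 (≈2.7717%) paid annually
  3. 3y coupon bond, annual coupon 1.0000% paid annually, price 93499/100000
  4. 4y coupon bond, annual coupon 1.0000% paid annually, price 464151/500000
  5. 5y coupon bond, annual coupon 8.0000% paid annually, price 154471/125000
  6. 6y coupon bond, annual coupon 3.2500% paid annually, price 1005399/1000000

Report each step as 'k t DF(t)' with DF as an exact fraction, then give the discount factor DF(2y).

step 1 [1y] bond c/1=7/200: DF=(499491/500000 − 7/200·(0))/(1+7/200) = 2413/2500 ≈ 0.965200
step 2 [2y] swap r/1=265/9561: DF=(1 − 265/9561·(0.965200))/(1+265/9561) = 947/1000 ≈ 0.947000
step 3 [3y] bond c/1=1/100: DF=(93499/100000 − 1/100·(0.965200+0.947000))/(1+1/100) = 2267/2500 ≈ 0.906800
step 4 [4y] bond c/1=1/100: DF=(464151/500000 − 1/100·(0.965200+0.947000+0.906800))/(1+1/100) = 557/625 ≈ 0.891200
step 5 [5y] bond c/1=2/25: DF=(154471/125000 − 2/25·(0.965200+0.947000+0.906800+0.891200))/(1+2/25) = 4347/5000 ≈ 0.869400
step 6 [6y] bond c/1=13/400: DF=(1005399/1000000 − 13/400·(0.965200+0.947000+0.906800+0.891200+0.869400))/(1+13/400) = 1037/1250 ≈ 0.829600

1 1 2413/2500
2 2 947/1000
3 3 2267/2500
4 4 557/625
5 5 4347/5000
6 6 1037/1250
DF(2y) = 947/1000 ≈ 0.947000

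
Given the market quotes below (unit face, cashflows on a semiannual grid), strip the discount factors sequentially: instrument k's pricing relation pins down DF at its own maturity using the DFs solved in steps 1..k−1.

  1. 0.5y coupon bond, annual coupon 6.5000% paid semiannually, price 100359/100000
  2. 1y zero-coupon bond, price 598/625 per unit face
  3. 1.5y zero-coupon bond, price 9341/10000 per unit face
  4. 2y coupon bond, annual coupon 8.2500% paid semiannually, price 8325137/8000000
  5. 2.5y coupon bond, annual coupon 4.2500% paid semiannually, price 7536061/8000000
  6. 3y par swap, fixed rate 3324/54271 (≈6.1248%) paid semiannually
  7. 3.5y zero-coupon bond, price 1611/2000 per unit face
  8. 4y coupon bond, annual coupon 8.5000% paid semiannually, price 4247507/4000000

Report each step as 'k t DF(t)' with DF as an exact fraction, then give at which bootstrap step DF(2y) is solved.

step 1 [0.5y] bond c/2=13/400: DF=(100359/100000 − 13/400·(0))/(1+13/400) = 243/250 ≈ 0.972000
step 2 [1y] zero: DF = P = 598/625 ≈ 0.956800
step 3 [1.5y] zero: DF = P = 9341/10000 ≈ 0.934100
step 4 [2y] bond c/2=33/800: DF=(8325137/8000000 − 33/800·(0.972000+0.956800+0.934100))/(1+33/800) = 443/500 ≈ 0.886000
step 5 [2.5y] bond c/2=17/800: DF=(7536061/8000000 − 17/800·(0.972000+0.956800+0.934100+0.886000))/(1+17/800) = 2111/2500 ≈ 0.844400
step 6 [3y] swap r/2=1662/54271: DF=(1 − 1662/54271·(0.972000+0.956800+0.934100+0.886000+0.844400))/(1+1662/54271) = 4169/5000 ≈ 0.833800
step 7 [3.5y] zero: DF = P = 1611/2000 ≈ 0.805500
step 8 [4y] bond c/2=17/400: DF=(4247507/4000000 − 17/400·(0.972000+0.956800+0.934100+0.886000+0.844400+0.833800+0.805500))/(1+17/400) = 1529/2000 ≈ 0.764500

1 1/2 243/250
2 1 598/625
3 3/2 9341/10000
4 2 443/500
5 5/2 2111/2500
6 3 4169/5000
7 7/2 1611/2000
8 4 1529/2000
DF(2y) is solved at step 4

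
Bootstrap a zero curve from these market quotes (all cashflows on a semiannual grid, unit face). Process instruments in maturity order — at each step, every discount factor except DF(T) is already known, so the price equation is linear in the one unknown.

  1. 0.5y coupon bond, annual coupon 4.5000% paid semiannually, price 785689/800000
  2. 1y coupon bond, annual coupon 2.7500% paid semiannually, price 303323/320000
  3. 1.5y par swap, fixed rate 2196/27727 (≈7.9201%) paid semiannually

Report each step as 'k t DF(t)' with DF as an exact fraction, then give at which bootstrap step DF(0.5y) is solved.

1 1/2 1921/2000
2 1 461/500
3 3/2 4451/5000
DF(0.5y) is solved at step 1

step 1 [0.5y] bond c/2=9/400: DF=(785689/800000 − 9/400·(0))/(1+9/400) = 1921/2000 ≈ 0.960500
step 2 [1y] bond c/2=11/800: DF=(303323/320000 − 11/800·(0.960500))/(1+11/800) = 461/500 ≈ 0.922000
step 3 [1.5y] swap r/2=1098/27727: DF=(1 − 1098/27727·(0.960500+0.922000))/(1+1098/27727) = 4451/5000 ≈ 0.890200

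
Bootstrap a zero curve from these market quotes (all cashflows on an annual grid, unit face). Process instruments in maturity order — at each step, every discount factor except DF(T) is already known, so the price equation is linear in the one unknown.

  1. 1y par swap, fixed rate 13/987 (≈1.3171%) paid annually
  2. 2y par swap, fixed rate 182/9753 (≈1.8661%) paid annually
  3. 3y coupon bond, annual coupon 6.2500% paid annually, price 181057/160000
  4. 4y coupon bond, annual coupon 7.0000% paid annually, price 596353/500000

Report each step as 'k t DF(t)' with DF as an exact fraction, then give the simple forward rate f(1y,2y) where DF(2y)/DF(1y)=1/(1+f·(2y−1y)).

1 1 987/1000
2 2 2409/2500
3 3 9503/10000
4 4 9249/10000
f(1y,2y) = ((987/1000)/(2409/2500) − 1)/(1) = 39/1606 ≈ 2.4284%

step 1 [1y] swap r/1=13/987: DF=(1 − 13/987·(0))/(1+13/987) = 987/1000 ≈ 0.987000
step 2 [2y] swap r/1=182/9753: DF=(1 − 182/9753·(0.987000))/(1+182/9753) = 2409/2500 ≈ 0.963600
step 3 [3y] bond c/1=1/16: DF=(181057/160000 − 1/16·(0.987000+0.963600))/(1+1/16) = 9503/10000 ≈ 0.950300
step 4 [4y] bond c/1=7/100: DF=(596353/500000 − 7/100·(0.987000+0.963600+0.950300))/(1+7/100) = 9249/10000 ≈ 0.924900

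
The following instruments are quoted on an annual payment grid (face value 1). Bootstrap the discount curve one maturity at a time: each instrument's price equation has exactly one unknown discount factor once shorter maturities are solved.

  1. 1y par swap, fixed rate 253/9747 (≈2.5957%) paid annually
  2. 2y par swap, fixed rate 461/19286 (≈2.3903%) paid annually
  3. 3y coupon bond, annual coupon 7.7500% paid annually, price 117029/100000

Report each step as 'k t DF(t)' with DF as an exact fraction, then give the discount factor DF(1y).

step 1 [1y] swap r/1=253/9747: DF=(1 − 253/9747·(0))/(1+253/9747) = 9747/10000 ≈ 0.974700
step 2 [2y] swap r/1=461/19286: DF=(1 − 461/19286·(0.974700))/(1+461/19286) = 9539/10000 ≈ 0.953900
step 3 [3y] bond c/1=31/400: DF=(117029/100000 − 31/400·(0.974700+0.953900))/(1+31/400) = 4737/5000 ≈ 0.947400

1 1 9747/10000
2 2 9539/10000
3 3 4737/5000
DF(1y) = 9747/10000 ≈ 0.974700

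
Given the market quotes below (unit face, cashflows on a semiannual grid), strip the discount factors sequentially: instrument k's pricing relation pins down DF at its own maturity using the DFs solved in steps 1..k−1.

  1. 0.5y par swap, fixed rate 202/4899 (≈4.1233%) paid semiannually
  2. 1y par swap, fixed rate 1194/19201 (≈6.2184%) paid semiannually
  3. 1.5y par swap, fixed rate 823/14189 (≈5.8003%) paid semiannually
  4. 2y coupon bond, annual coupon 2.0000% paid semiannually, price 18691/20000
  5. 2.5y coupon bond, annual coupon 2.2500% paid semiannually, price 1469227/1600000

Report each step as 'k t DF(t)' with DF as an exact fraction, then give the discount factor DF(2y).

1 1/2 4899/5000
2 1 9403/10000
3 3/2 9177/10000
4 2 2243/2500
5 5/2 1733/2000
DF(2y) = 2243/2500 ≈ 0.897200

step 1 [0.5y] swap r/2=101/4899: DF=(1 − 101/4899·(0))/(1+101/4899) = 4899/5000 ≈ 0.979800
step 2 [1y] swap r/2=597/19201: DF=(1 − 597/19201·(0.979800))/(1+597/19201) = 9403/10000 ≈ 0.940300
step 3 [1.5y] swap r/2=823/28378: DF=(1 − 823/28378·(0.979800+0.940300))/(1+823/28378) = 9177/10000 ≈ 0.917700
step 4 [2y] bond c/2=1/100: DF=(18691/20000 − 1/100·(0.979800+0.940300+0.917700))/(1+1/100) = 2243/2500 ≈ 0.897200
step 5 [2.5y] bond c/2=9/800: DF=(1469227/1600000 − 9/800·(0.979800+0.940300+0.917700+0.897200))/(1+9/800) = 1733/2000 ≈ 0.866500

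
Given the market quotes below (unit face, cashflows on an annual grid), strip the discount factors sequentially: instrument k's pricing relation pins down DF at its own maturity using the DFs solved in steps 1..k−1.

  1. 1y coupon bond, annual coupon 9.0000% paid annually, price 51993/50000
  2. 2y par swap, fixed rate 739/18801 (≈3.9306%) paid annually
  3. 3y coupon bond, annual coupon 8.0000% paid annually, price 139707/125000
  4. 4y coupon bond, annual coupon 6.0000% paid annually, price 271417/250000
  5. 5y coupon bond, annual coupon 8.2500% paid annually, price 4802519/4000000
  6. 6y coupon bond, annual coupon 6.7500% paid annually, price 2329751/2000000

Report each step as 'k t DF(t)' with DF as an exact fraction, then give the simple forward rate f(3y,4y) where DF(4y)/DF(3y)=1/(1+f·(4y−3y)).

1 1 477/500
2 2 9261/10000
3 3 2239/2500
4 4 8671/10000
5 5 1663/2000
6 6 8083/10000
f(3y,4y) = ((2239/2500)/(8671/10000) − 1)/(1) = 285/8671 ≈ 3.2868%

step 1 [1y] bond c/1=9/100: DF=(51993/50000 − 9/100·(0))/(1+9/100) = 477/500 ≈ 0.954000
step 2 [2y] swap r/1=739/18801: DF=(1 − 739/18801·(0.954000))/(1+739/18801) = 9261/10000 ≈ 0.926100
step 3 [3y] bond c/1=2/25: DF=(139707/125000 − 2/25·(0.954000+0.926100))/(1+2/25) = 2239/2500 ≈ 0.895600
step 4 [4y] bond c/1=3/50: DF=(271417/250000 − 3/50·(0.954000+0.926100+0.895600))/(1+3/50) = 8671/10000 ≈ 0.867100
step 5 [5y] bond c/1=33/400: DF=(4802519/4000000 − 33/400·(0.954000+0.926100+0.895600+0.867100))/(1+33/400) = 1663/2000 ≈ 0.831500
step 6 [6y] bond c/1=27/400: DF=(2329751/2000000 − 27/400·(0.954000+0.926100+0.895600+0.867100+0.831500))/(1+27/400) = 8083/10000 ≈ 0.808300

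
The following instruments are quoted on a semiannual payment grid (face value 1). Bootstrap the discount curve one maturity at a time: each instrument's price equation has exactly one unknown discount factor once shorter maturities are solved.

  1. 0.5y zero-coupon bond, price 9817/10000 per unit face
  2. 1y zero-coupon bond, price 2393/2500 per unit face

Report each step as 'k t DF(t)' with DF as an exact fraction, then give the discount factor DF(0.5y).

1 1/2 9817/10000
2 1 2393/2500
DF(0.5y) = 9817/10000 ≈ 0.981700

step 1 [0.5y] zero: DF = P = 9817/10000 ≈ 0.981700
step 2 [1y] zero: DF = P = 2393/2500 ≈ 0.957200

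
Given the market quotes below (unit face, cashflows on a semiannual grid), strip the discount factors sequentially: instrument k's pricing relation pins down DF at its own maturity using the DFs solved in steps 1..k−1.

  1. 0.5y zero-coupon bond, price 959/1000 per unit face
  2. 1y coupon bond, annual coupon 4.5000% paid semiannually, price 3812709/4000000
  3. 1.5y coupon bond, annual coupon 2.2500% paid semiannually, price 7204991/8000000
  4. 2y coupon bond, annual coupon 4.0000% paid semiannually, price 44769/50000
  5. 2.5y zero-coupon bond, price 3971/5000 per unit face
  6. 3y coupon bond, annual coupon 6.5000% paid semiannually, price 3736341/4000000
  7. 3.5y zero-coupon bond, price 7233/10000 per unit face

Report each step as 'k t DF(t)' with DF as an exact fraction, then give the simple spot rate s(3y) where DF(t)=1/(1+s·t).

1 1/2 959/1000
2 1 9111/10000
3 3/2 4349/5000
4 2 8241/10000
5 5/2 3971/5000
6 3 307/400
7 7/2 7233/10000
s(3y) = (1/(307/400) − 1)/(3) = 31/307 ≈ 10.0977%

step 1 [0.5y] zero: DF = P = 959/1000 ≈ 0.959000
step 2 [1y] bond c/2=9/400: DF=(3812709/4000000 − 9/400·(0.959000))/(1+9/400) = 9111/10000 ≈ 0.911100
step 3 [1.5y] bond c/2=9/800: DF=(7204991/8000000 − 9/800·(0.959000+0.911100))/(1+9/800) = 4349/5000 ≈ 0.869800
step 4 [2y] bond c/2=1/50: DF=(44769/50000 − 1/50·(0.959000+0.911100+0.869800))/(1+1/50) = 8241/10000 ≈ 0.824100
step 5 [2.5y] zero: DF = P = 3971/5000 ≈ 0.794200
step 6 [3y] bond c/2=13/400: DF=(3736341/4000000 − 13/400·(0.959000+0.911100+0.869800+0.824100+0.794200))/(1+13/400) = 307/400 ≈ 0.767500
step 7 [3.5y] zero: DF = P = 7233/10000 ≈ 0.723300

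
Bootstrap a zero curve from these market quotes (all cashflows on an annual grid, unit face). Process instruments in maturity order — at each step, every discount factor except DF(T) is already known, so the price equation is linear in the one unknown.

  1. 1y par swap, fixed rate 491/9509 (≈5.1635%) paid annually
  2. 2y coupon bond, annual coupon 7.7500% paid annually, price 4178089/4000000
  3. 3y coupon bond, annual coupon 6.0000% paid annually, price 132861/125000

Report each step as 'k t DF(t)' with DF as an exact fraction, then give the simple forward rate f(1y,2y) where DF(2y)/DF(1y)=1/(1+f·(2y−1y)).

step 1 [1y] swap r/1=491/9509: DF=(1 − 491/9509·(0))/(1+491/9509) = 9509/10000 ≈ 0.950900
step 2 [2y] bond c/1=31/400: DF=(4178089/4000000 − 31/400·(0.950900))/(1+31/400) = 901/1000 ≈ 0.901000
step 3 [3y] bond c/1=3/50: DF=(132861/125000 − 3/50·(0.950900+0.901000))/(1+3/50) = 8979/10000 ≈ 0.897900

1 1 9509/10000
2 2 901/1000
3 3 8979/10000
f(1y,2y) = ((9509/10000)/(901/1000) − 1)/(1) = 499/9010 ≈ 5.5383%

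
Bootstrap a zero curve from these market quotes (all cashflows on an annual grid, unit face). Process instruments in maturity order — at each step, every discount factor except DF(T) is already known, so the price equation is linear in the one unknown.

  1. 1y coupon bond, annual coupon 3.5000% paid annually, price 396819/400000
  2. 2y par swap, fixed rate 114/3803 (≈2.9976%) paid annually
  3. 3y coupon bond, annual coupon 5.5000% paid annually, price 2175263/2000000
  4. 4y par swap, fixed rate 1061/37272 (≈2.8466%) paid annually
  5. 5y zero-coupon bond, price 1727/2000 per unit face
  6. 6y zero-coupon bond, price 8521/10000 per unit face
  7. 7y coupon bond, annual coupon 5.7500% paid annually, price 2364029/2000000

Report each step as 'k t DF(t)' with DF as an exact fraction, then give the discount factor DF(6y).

step 1 [1y] bond c/1=7/200: DF=(396819/400000 − 7/200·(0))/(1+7/200) = 1917/2000 ≈ 0.958500
step 2 [2y] swap r/1=114/3803: DF=(1 − 114/3803·(0.958500))/(1+114/3803) = 943/1000 ≈ 0.943000
step 3 [3y] bond c/1=11/200: DF=(2175263/2000000 − 11/200·(0.958500+0.943000))/(1+11/200) = 4659/5000 ≈ 0.931800
step 4 [4y] swap r/1=1061/37272: DF=(1 − 1061/37272·(0.958500+0.943000+0.931800))/(1+1061/37272) = 8939/10000 ≈ 0.893900
step 5 [5y] zero: DF = P = 1727/2000 ≈ 0.863500
step 6 [6y] zero: DF = P = 8521/10000 ≈ 0.852100
step 7 [7y] bond c/1=23/400: DF=(2364029/2000000 − 23/400·(0.958500+0.943000+0.931800+0.893900+0.863500+0.852100))/(1+23/400) = 4109/5000 ≈ 0.821800

1 1 1917/2000
2 2 943/1000
3 3 4659/5000
4 4 8939/10000
5 5 1727/2000
6 6 8521/10000
7 7 4109/5000
DF(6y) = 8521/10000 ≈ 0.852100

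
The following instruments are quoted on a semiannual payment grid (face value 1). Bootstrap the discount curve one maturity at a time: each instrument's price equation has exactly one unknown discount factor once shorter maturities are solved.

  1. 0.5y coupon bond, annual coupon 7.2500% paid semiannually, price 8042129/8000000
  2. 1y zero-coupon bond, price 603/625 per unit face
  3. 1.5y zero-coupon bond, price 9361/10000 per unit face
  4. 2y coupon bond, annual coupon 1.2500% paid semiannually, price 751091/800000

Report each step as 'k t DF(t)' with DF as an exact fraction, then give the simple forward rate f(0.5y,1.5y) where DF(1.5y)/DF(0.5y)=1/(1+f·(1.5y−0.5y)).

step 1 [0.5y] bond c/2=29/800: DF=(8042129/8000000 − 29/800·(0))/(1+29/800) = 9701/10000 ≈ 0.970100
step 2 [1y] zero: DF = P = 603/625 ≈ 0.964800
step 3 [1.5y] zero: DF = P = 9361/10000 ≈ 0.936100
step 4 [2y] bond c/2=1/160: DF=(751091/800000 − 1/160·(0.970100+0.964800+0.936100))/(1+1/160) = 572/625 ≈ 0.915200

1 1/2 9701/10000
2 1 603/625
3 3/2 9361/10000
4 2 572/625
f(0.5y,1.5y) = ((9701/10000)/(9361/10000) − 1)/(1) = 340/9361 ≈ 3.6321%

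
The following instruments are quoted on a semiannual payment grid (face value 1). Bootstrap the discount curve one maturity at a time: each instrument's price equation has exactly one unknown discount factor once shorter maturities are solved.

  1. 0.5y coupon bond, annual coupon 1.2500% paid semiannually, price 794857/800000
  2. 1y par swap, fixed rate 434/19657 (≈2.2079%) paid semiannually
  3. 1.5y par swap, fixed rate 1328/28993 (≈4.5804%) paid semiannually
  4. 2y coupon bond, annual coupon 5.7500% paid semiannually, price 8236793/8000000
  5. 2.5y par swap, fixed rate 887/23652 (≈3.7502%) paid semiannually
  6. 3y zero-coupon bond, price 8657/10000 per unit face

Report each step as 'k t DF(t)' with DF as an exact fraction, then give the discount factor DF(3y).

step 1 [0.5y] bond c/2=1/160: DF=(794857/800000 − 1/160·(0))/(1+1/160) = 4937/5000 ≈ 0.987400
step 2 [1y] swap r/2=217/19657: DF=(1 − 217/19657·(0.987400))/(1+217/19657) = 9783/10000 ≈ 0.978300
step 3 [1.5y] swap r/2=664/28993: DF=(1 − 664/28993·(0.987400+0.978300))/(1+664/28993) = 1167/1250 ≈ 0.933600
step 4 [2y] bond c/2=23/800: DF=(8236793/8000000 − 23/800·(0.987400+0.978300+0.933600))/(1+23/800) = 4599/5000 ≈ 0.919800
step 5 [2.5y] swap r/2=887/47304: DF=(1 − 887/47304·(0.987400+0.978300+0.933600+0.919800))/(1+887/47304) = 9113/10000 ≈ 0.911300
step 6 [3y] zero: DF = P = 8657/10000 ≈ 0.865700

1 1/2 4937/5000
2 1 9783/10000
3 3/2 1167/1250
4 2 4599/5000
5 5/2 9113/10000
6 3 8657/10000
DF(3y) = 8657/10000 ≈ 0.865700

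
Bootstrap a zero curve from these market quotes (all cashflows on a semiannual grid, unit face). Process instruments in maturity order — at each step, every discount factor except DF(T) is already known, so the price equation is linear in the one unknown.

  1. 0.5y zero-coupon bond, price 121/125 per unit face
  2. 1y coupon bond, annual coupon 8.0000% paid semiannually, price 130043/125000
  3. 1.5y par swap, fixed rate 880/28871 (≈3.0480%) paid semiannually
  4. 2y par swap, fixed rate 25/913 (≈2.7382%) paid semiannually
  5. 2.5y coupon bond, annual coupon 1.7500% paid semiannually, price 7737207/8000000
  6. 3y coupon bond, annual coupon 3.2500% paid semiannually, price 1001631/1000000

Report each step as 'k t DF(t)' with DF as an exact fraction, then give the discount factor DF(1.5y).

1 1/2 121/125
2 1 9631/10000
3 3/2 239/250
4 2 379/400
5 5/2 1851/2000
6 3 1819/2000
DF(1.5y) = 239/250 ≈ 0.956000

step 1 [0.5y] zero: DF = P = 121/125 ≈ 0.968000
step 2 [1y] bond c/2=1/25: DF=(130043/125000 − 1/25·(0.968000))/(1+1/25) = 9631/10000 ≈ 0.963100
step 3 [1.5y] swap r/2=440/28871: DF=(1 − 440/28871·(0.968000+0.963100))/(1+440/28871) = 239/250 ≈ 0.956000
step 4 [2y] swap r/2=25/1826: DF=(1 − 25/1826·(0.968000+0.963100+0.956000))/(1+25/1826) = 379/400 ≈ 0.947500
step 5 [2.5y] bond c/2=7/800: DF=(7737207/8000000 − 7/800·(0.968000+0.963100+0.956000+0.947500))/(1+7/800) = 1851/2000 ≈ 0.925500
step 6 [3y] bond c/2=13/800: DF=(1001631/1000000 − 13/800·(0.968000+0.963100+0.956000+0.947500+0.925500))/(1+13/800) = 1819/2000 ≈ 0.909500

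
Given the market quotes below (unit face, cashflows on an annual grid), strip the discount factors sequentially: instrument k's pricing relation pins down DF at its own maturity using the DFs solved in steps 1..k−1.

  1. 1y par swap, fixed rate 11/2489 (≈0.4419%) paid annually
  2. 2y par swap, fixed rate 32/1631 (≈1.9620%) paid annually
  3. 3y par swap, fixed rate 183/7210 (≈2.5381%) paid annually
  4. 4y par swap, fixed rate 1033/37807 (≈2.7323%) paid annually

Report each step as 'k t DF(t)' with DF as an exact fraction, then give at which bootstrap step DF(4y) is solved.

1 1 2489/2500
2 2 601/625
3 3 2317/2500
4 4 8967/10000
DF(4y) is solved at step 4

step 1 [1y] swap r/1=11/2489: DF=(1 − 11/2489·(0))/(1+11/2489) = 2489/2500 ≈ 0.995600
step 2 [2y] swap r/1=32/1631: DF=(1 − 32/1631·(0.995600))/(1+32/1631) = 601/625 ≈ 0.961600
step 3 [3y] swap r/1=183/7210: DF=(1 − 183/7210·(0.995600+0.961600))/(1+183/7210) = 2317/2500 ≈ 0.926800
step 4 [4y] swap r/1=1033/37807: DF=(1 − 1033/37807·(0.995600+0.961600+0.926800))/(1+1033/37807) = 8967/10000 ≈ 0.896700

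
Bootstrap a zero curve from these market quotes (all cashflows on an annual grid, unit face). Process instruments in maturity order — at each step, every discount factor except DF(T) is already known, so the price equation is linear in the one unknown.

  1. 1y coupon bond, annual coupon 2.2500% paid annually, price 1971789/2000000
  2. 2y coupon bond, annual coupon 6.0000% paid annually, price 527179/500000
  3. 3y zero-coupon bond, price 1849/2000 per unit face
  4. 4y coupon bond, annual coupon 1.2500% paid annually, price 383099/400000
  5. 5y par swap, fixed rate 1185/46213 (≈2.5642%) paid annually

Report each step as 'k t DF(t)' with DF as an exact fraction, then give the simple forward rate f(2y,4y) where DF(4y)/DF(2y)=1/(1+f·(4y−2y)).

step 1 [1y] bond c/1=9/400: DF=(1971789/2000000 − 9/400·(0))/(1+9/400) = 4821/5000 ≈ 0.964200
step 2 [2y] bond c/1=3/50: DF=(527179/500000 − 3/50·(0.964200))/(1+3/50) = 9401/10000 ≈ 0.940100
step 3 [3y] zero: DF = P = 1849/2000 ≈ 0.924500
step 4 [4y] bond c/1=1/80: DF=(383099/400000 − 1/80·(0.964200+0.940100+0.924500))/(1+1/80) = 911/1000 ≈ 0.911000
step 5 [5y] swap r/1=1185/46213: DF=(1 − 1185/46213·(0.964200+0.940100+0.924500+0.911000))/(1+1185/46213) = 1763/2000 ≈ 0.881500

1 1 4821/5000
2 2 9401/10000
3 3 1849/2000
4 4 911/1000
5 5 1763/2000
f(2y,4y) = ((9401/10000)/(911/1000) − 1)/(2) = 291/18220 ≈ 1.5971%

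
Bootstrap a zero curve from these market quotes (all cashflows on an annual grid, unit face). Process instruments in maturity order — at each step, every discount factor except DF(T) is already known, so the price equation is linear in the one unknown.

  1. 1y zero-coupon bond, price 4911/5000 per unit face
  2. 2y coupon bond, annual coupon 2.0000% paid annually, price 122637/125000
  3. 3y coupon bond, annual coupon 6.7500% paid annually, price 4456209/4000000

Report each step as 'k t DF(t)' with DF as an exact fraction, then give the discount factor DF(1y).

step 1 [1y] zero: DF = P = 4911/5000 ≈ 0.982200
step 2 [2y] bond c/1=1/50: DF=(122637/125000 − 1/50·(0.982200))/(1+1/50) = 4713/5000 ≈ 0.942600
step 3 [3y] bond c/1=27/400: DF=(4456209/4000000 − 27/400·(0.982200+0.942600))/(1+27/400) = 9219/10000 ≈ 0.921900

1 1 4911/5000
2 2 4713/5000
3 3 9219/10000
DF(1y) = 4911/5000 ≈ 0.982200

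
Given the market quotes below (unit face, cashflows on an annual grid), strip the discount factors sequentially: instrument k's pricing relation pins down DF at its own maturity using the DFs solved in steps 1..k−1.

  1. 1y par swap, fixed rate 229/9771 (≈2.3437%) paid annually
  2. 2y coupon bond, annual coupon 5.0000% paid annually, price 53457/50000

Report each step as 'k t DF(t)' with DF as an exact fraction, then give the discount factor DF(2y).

1 1 9771/10000
2 2 9717/10000
DF(2y) = 9717/10000 ≈ 0.971700

step 1 [1y] swap r/1=229/9771: DF=(1 − 229/9771·(0))/(1+229/9771) = 9771/10000 ≈ 0.977100
step 2 [2y] bond c/1=1/20: DF=(53457/50000 − 1/20·(0.977100))/(1+1/20) = 9717/10000 ≈ 0.971700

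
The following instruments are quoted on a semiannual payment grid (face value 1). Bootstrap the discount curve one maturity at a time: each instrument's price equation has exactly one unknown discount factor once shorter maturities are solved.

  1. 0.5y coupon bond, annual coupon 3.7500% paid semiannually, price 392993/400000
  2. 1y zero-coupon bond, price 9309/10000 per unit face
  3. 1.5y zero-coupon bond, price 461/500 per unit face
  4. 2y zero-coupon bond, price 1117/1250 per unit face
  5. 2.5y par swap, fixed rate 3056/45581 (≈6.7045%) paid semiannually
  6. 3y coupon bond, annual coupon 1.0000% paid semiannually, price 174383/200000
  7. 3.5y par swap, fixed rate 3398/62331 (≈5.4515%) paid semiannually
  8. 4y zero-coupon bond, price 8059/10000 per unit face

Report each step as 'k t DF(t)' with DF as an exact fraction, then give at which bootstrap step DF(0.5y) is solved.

1 1/2 2411/2500
2 1 9309/10000
3 3/2 461/500
4 2 1117/1250
5 5/2 1059/1250
6 3 8449/10000
7 7/2 8301/10000
8 4 8059/10000
DF(0.5y) is solved at step 1

step 1 [0.5y] bond c/2=3/160: DF=(392993/400000 − 3/160·(0))/(1+3/160) = 2411/2500 ≈ 0.964400
step 2 [1y] zero: DF = P = 9309/10000 ≈ 0.930900
step 3 [1.5y] zero: DF = P = 461/500 ≈ 0.922000
step 4 [2y] zero: DF = P = 1117/1250 ≈ 0.893600
step 5 [2.5y] swap r/2=1528/45581: DF=(1 − 1528/45581·(0.964400+0.930900+0.922000+0.893600))/(1+1528/45581) = 1059/1250 ≈ 0.847200
step 6 [3y] bond c/2=1/200: DF=(174383/200000 − 1/200·(0.964400+0.930900+0.922000+0.893600+0.847200))/(1+1/200) = 8449/10000 ≈ 0.844900
step 7 [3.5y] swap r/2=1699/62331: DF=(1 − 1699/62331·(0.964400+0.930900+0.922000+0.893600+0.847200+0.844900))/(1+1699/62331) = 8301/10000 ≈ 0.830100
step 8 [4y] zero: DF = P = 8059/10000 ≈ 0.805900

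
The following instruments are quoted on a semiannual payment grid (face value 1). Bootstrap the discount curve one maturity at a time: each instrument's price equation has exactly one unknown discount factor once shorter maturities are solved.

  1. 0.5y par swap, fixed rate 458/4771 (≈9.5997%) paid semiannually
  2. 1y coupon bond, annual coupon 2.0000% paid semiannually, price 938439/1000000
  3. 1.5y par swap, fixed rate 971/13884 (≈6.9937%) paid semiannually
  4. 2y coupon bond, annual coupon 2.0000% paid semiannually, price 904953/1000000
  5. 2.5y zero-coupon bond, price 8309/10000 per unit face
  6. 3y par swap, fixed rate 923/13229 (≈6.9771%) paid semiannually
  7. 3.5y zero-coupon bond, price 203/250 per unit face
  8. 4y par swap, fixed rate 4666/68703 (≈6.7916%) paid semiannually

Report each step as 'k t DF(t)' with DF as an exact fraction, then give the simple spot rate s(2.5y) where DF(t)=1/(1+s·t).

1 1/2 4771/5000
2 1 9197/10000
3 3/2 9029/10000
4 2 1737/2000
5 5/2 8309/10000
6 3 4077/5000
7 7/2 203/250
8 4 7667/10000
s(2.5y) = (1/(8309/10000) − 1)/(5/2) = 3382/41545 ≈ 8.1406%

step 1 [0.5y] swap r/2=229/4771: DF=(1 − 229/4771·(0))/(1+229/4771) = 4771/5000 ≈ 0.954200
step 2 [1y] bond c/2=1/100: DF=(938439/1000000 − 1/100·(0.954200))/(1+1/100) = 9197/10000 ≈ 0.919700
step 3 [1.5y] swap r/2=971/27768: DF=(1 − 971/27768·(0.954200+0.919700))/(1+971/27768) = 9029/10000 ≈ 0.902900
step 4 [2y] bond c/2=1/100: DF=(904953/1000000 − 1/100·(0.954200+0.919700+0.902900))/(1+1/100) = 1737/2000 ≈ 0.868500
step 5 [2.5y] zero: DF = P = 8309/10000 ≈ 0.830900
step 6 [3y] swap r/2=923/26458: DF=(1 − 923/26458·(0.954200+0.919700+0.902900+0.868500+0.830900))/(1+923/26458) = 4077/5000 ≈ 0.815400
step 7 [3.5y] zero: DF = P = 203/250 ≈ 0.812000
step 8 [4y] swap r/2=2333/68703: DF=(1 − 2333/68703·(0.954200+0.919700+0.902900+0.868500+0.830900+0.815400+0.812000))/(1+2333/68703) = 7667/10000 ≈ 0.766700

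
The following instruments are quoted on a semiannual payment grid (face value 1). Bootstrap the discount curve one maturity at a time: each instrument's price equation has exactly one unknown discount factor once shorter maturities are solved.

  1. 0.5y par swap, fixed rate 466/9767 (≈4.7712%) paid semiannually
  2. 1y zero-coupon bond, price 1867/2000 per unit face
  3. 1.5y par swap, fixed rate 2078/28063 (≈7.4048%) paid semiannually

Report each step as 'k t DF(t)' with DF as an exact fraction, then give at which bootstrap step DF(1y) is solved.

1 1/2 9767/10000
2 1 1867/2000
3 3/2 8961/10000
DF(1y) is solved at step 2

step 1 [0.5y] swap r/2=233/9767: DF=(1 − 233/9767·(0))/(1+233/9767) = 9767/10000 ≈ 0.976700
step 2 [1y] zero: DF = P = 1867/2000 ≈ 0.933500
step 3 [1.5y] swap r/2=1039/28063: DF=(1 − 1039/28063·(0.976700+0.933500))/(1+1039/28063) = 8961/10000 ≈ 0.896100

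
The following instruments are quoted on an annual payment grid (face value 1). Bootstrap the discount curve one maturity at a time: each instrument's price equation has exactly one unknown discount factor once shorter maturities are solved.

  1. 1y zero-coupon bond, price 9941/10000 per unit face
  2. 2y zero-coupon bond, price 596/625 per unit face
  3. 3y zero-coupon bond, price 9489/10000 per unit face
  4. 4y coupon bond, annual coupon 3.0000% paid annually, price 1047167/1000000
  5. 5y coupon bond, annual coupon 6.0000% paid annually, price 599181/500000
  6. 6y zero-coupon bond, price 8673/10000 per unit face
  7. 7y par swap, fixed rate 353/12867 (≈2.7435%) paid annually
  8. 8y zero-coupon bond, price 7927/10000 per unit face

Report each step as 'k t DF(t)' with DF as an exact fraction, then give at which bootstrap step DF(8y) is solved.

1 1 9941/10000
2 2 596/625
3 3 9489/10000
4 4 9323/10000
5 5 4569/5000
6 6 8673/10000
7 7 1647/2000
8 8 7927/10000
DF(8y) is solved at step 8

step 1 [1y] zero: DF = P = 9941/10000 ≈ 0.994100
step 2 [2y] zero: DF = P = 596/625 ≈ 0.953600
step 3 [3y] zero: DF = P = 9489/10000 ≈ 0.948900
step 4 [4y] bond c/1=3/100: DF=(1047167/1000000 − 3/100·(0.994100+0.953600+0.948900))/(1+3/100) = 9323/10000 ≈ 0.932300
step 5 [5y] bond c/1=3/50: DF=(599181/500000 − 3/50·(0.994100+0.953600+0.948900+0.932300))/(1+3/50) = 4569/5000 ≈ 0.913800
step 6 [6y] zero: DF = P = 8673/10000 ≈ 0.867300
step 7 [7y] swap r/1=353/12867: DF=(1 − 353/12867·(0.994100+0.953600+0.948900+0.932300+0.913800+0.867300))/(1+353/12867) = 1647/2000 ≈ 0.823500
step 8 [8y] zero: DF = P = 7927/10000 ≈ 0.792700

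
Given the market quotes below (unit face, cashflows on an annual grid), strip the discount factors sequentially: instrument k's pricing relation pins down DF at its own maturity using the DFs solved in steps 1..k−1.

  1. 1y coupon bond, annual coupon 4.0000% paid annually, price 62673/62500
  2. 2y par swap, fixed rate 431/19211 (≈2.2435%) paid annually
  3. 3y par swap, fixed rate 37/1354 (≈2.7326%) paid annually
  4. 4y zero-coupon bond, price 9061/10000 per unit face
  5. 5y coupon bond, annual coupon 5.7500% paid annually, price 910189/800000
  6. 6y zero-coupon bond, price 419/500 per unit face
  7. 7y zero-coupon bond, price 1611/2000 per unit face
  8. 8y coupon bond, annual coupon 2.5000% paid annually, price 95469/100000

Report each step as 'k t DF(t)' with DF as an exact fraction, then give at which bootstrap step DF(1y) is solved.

1 1 4821/5000
2 2 9569/10000
3 3 9223/10000
4 4 9061/10000
5 5 109/125
6 6 419/500
7 7 1611/2000
8 8 3893/5000
DF(1y) is solved at step 1

step 1 [1y] bond c/1=1/25: DF=(62673/62500 − 1/25·(0))/(1+1/25) = 4821/5000 ≈ 0.964200
step 2 [2y] swap r/1=431/19211: DF=(1 − 431/19211·(0.964200))/(1+431/19211) = 9569/10000 ≈ 0.956900
step 3 [3y] swap r/1=37/1354: DF=(1 − 37/1354·(0.964200+0.956900))/(1+37/1354) = 9223/10000 ≈ 0.922300
step 4 [4y] zero: DF = P = 9061/10000 ≈ 0.906100
step 5 [5y] bond c/1=23/400: DF=(910189/800000 − 23/400·(0.964200+0.956900+0.922300+0.906100))/(1+23/400) = 109/125 ≈ 0.872000
step 6 [6y] zero: DF = P = 419/500 ≈ 0.838000
step 7 [7y] zero: DF = P = 1611/2000 ≈ 0.805500
step 8 [8y] bond c/1=1/40: DF=(95469/100000 − 1/40·(0.964200+0.956900+0.922300+0.906100+0.872000+0.838000+0.805500))/(1+1/40) = 3893/5000 ≈ 0.778600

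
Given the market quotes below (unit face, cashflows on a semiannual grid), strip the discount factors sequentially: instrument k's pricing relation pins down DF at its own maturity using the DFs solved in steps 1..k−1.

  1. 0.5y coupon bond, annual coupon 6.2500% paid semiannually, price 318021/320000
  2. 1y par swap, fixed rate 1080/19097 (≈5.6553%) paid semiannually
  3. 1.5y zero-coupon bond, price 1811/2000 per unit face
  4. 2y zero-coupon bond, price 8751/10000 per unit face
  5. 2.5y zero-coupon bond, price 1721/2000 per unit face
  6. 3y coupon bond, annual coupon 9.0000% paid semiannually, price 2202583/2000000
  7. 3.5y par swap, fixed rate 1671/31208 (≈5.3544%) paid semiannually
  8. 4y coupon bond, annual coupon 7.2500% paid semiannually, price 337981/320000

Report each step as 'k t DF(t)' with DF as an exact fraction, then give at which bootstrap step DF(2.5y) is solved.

1 1/2 9637/10000
2 1 473/500
3 3/2 1811/2000
4 2 8751/10000
5 5/2 1721/2000
6 3 8579/10000
7 7/2 8329/10000
8 4 8009/10000
DF(2.5y) is solved at step 5

step 1 [0.5y] bond c/2=1/32: DF=(318021/320000 − 1/32·(0))/(1+1/32) = 9637/10000 ≈ 0.963700
step 2 [1y] swap r/2=540/19097: DF=(1 − 540/19097·(0.963700))/(1+540/19097) = 473/500 ≈ 0.946000
step 3 [1.5y] zero: DF = P = 1811/2000 ≈ 0.905500
step 4 [2y] zero: DF = P = 8751/10000 ≈ 0.875100
step 5 [2.5y] zero: DF = P = 1721/2000 ≈ 0.860500
step 6 [3y] bond c/2=9/200: DF=(2202583/2000000 − 9/200·(0.963700+0.946000+0.905500+0.875100+0.860500))/(1+9/200) = 8579/10000 ≈ 0.857900
step 7 [3.5y] swap r/2=1671/62416: DF=(1 − 1671/62416·(0.963700+0.946000+0.905500+0.875100+0.860500+0.857900))/(1+1671/62416) = 8329/10000 ≈ 0.832900
step 8 [4y] bond c/2=29/800: DF=(337981/320000 − 29/800·(0.963700+0.946000+0.905500+0.875100+0.860500+0.857900+0.832900))/(1+29/800) = 8009/10000 ≈ 0.800900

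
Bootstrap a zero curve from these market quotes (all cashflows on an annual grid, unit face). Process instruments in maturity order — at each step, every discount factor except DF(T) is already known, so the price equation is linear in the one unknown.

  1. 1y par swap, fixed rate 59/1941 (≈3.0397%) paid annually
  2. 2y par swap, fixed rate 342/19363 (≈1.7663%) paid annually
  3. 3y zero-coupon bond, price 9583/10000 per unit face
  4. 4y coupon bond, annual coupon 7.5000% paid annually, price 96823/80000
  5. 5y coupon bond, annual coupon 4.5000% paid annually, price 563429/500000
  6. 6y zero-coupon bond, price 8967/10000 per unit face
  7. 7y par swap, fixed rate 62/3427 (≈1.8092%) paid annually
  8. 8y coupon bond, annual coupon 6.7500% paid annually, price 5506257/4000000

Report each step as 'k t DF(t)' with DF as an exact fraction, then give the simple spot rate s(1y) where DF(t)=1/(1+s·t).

1 1 1941/2000
2 2 4829/5000
3 3 9583/10000
4 4 9239/10000
5 5 9139/10000
6 6 8967/10000
7 7 4411/5000
8 8 4389/5000
s(1y) = (1/(1941/2000) − 1)/(1) = 59/1941 ≈ 3.0397%

step 1 [1y] swap r/1=59/1941: DF=(1 − 59/1941·(0))/(1+59/1941) = 1941/2000 ≈ 0.970500
step 2 [2y] swap r/1=342/19363: DF=(1 − 342/19363·(0.970500))/(1+342/19363) = 4829/5000 ≈ 0.965800
step 3 [3y] zero: DF = P = 9583/10000 ≈ 0.958300
step 4 [4y] bond c/1=3/40: DF=(96823/80000 − 3/40·(0.970500+0.965800+0.958300))/(1+3/40) = 9239/10000 ≈ 0.923900
step 5 [5y] bond c/1=9/200: DF=(563429/500000 − 9/200·(0.970500+0.965800+0.958300+0.923900))/(1+9/200) = 9139/10000 ≈ 0.913900
step 6 [6y] zero: DF = P = 8967/10000 ≈ 0.896700
step 7 [7y] swap r/1=62/3427: DF=(1 − 62/3427·(0.970500+0.965800+0.958300+0.923900+0.913900+0.896700))/(1+62/3427) = 4411/5000 ≈ 0.882200
step 8 [8y] bond c/1=27/400: DF=(5506257/4000000 − 27/400·(0.970500+0.965800+0.958300+0.923900+0.913900+0.896700+0.882200))/(1+27/400) = 4389/5000 ≈ 0.877800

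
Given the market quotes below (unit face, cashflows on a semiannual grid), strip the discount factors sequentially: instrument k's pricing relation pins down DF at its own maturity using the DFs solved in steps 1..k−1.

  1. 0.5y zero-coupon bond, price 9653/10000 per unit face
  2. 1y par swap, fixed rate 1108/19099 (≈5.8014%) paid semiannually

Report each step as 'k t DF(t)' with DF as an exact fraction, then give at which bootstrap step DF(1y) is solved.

step 1 [0.5y] zero: DF = P = 9653/10000 ≈ 0.965300
step 2 [1y] swap r/2=554/19099: DF=(1 − 554/19099·(0.965300))/(1+554/19099) = 4723/5000 ≈ 0.944600

1 1/2 9653/10000
2 1 4723/5000
DF(1y) is solved at step 2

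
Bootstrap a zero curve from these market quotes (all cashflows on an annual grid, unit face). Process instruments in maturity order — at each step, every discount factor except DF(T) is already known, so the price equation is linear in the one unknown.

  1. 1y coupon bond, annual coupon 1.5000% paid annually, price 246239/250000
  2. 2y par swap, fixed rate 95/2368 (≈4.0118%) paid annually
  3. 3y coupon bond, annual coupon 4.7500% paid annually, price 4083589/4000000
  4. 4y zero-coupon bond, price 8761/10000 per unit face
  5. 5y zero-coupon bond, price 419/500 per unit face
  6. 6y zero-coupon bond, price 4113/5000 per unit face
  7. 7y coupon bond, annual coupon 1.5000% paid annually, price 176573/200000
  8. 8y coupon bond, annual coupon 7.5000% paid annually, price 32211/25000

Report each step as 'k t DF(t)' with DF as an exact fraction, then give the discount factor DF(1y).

step 1 [1y] bond c/1=3/200: DF=(246239/250000 − 3/200·(0))/(1+3/200) = 1213/1250 ≈ 0.970400
step 2 [2y] swap r/1=95/2368: DF=(1 − 95/2368·(0.970400))/(1+95/2368) = 231/250 ≈ 0.924000
step 3 [3y] bond c/1=19/400: DF=(4083589/4000000 − 19/400·(0.970400+0.924000))/(1+19/400) = 8887/10000 ≈ 0.888700
step 4 [4y] zero: DF = P = 8761/10000 ≈ 0.876100
step 5 [5y] zero: DF = P = 419/500 ≈ 0.838000
step 6 [6y] zero: DF = P = 4113/5000 ≈ 0.822600
step 7 [7y] bond c/1=3/200: DF=(176573/200000 − 3/200·(0.970400+0.924000+0.888700+0.876100+0.838000+0.822600))/(1+3/200) = 989/1250 ≈ 0.791200
step 8 [8y] bond c/1=3/40: DF=(32211/25000 − 3/40·(0.970400+0.924000+0.888700+0.876100+0.838000+0.822600+0.791200))/(1+3/40) = 3861/5000 ≈ 0.772200

1 1 1213/1250
2 2 231/250
3 3 8887/10000
4 4 8761/10000
5 5 419/500
6 6 4113/5000
7 7 989/1250
8 8 3861/5000
DF(1y) = 1213/1250 ≈ 0.970400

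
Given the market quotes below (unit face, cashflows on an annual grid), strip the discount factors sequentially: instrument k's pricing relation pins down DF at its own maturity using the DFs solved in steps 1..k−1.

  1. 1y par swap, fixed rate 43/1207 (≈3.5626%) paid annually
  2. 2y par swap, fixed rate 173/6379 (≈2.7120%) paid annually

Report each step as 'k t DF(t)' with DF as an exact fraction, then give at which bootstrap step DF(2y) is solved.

1 1 1207/1250
2 2 9481/10000
DF(2y) is solved at step 2

step 1 [1y] swap r/1=43/1207: DF=(1 − 43/1207·(0))/(1+43/1207) = 1207/1250 ≈ 0.965600
step 2 [2y] swap r/1=173/6379: DF=(1 − 173/6379·(0.965600))/(1+173/6379) = 9481/10000 ≈ 0.948100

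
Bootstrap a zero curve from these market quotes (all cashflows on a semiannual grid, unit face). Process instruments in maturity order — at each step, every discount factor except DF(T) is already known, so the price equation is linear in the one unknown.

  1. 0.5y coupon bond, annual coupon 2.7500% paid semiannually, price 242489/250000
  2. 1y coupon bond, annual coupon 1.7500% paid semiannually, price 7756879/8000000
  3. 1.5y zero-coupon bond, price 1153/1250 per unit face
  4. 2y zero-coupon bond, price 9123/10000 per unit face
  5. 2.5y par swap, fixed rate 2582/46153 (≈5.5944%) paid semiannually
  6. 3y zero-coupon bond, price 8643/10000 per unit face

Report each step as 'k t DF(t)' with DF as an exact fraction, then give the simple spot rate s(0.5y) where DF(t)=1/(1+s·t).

1 1/2 598/625
2 1 9529/10000
3 3/2 1153/1250
4 2 9123/10000
5 5/2 8709/10000
6 3 8643/10000
s(0.5y) = (1/(598/625) − 1)/(1/2) = 27/299 ≈ 9.0301%

step 1 [0.5y] bond c/2=11/800: DF=(242489/250000 − 11/800·(0))/(1+11/800) = 598/625 ≈ 0.956800
step 2 [1y] bond c/2=7/800: DF=(7756879/8000000 − 7/800·(0.956800))/(1+7/800) = 9529/10000 ≈ 0.952900
step 3 [1.5y] zero: DF = P = 1153/1250 ≈ 0.922400
step 4 [2y] zero: DF = P = 9123/10000 ≈ 0.912300
step 5 [2.5y] swap r/2=1291/46153: DF=(1 − 1291/46153·(0.956800+0.952900+0.922400+0.912300))/(1+1291/46153) = 8709/10000 ≈ 0.870900
step 6 [3y] zero: DF = P = 8643/10000 ≈ 0.864300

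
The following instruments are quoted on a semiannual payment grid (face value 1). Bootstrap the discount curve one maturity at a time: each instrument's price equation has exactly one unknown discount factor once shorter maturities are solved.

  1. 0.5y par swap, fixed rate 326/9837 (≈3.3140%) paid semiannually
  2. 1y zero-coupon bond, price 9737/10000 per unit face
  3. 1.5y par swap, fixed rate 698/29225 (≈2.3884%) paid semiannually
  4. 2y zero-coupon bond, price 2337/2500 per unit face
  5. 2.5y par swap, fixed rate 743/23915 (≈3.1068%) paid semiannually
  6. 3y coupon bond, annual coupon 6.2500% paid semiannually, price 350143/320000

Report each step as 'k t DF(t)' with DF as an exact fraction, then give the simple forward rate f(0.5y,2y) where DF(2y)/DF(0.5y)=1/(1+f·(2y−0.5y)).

1 1/2 9837/10000
2 1 9737/10000
3 3/2 9651/10000
4 2 2337/2500
5 5/2 9257/10000
6 3 9161/10000
f(0.5y,2y) = ((9837/10000)/(2337/2500) − 1)/(3/2) = 163/4674 ≈ 3.4874%

step 1 [0.5y] swap r/2=163/9837: DF=(1 − 163/9837·(0))/(1+163/9837) = 9837/10000 ≈ 0.983700
step 2 [1y] zero: DF = P = 9737/10000 ≈ 0.973700
step 3 [1.5y] swap r/2=349/29225: DF=(1 − 349/29225·(0.983700+0.973700))/(1+349/29225) = 9651/10000 ≈ 0.965100
step 4 [2y] zero: DF = P = 2337/2500 ≈ 0.934800
step 5 [2.5y] swap r/2=743/47830: DF=(1 − 743/47830·(0.983700+0.973700+0.965100+0.934800))/(1+743/47830) = 9257/10000 ≈ 0.925700
step 6 [3y] bond c/2=1/32: DF=(350143/320000 − 1/32·(0.983700+0.973700+0.965100+0.934800+0.925700))/(1+1/32) = 9161/10000 ≈ 0.916100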